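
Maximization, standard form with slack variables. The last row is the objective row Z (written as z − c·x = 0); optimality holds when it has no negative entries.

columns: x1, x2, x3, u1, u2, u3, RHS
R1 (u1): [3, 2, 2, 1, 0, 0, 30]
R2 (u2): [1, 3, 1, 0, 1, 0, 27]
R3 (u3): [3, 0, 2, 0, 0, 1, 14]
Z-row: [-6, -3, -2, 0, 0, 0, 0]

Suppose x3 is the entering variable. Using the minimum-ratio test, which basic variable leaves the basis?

u3

Column x3 entries and ratios — u1: 30/2 = 15; u2: 27/1 = 27; u3: 14/2 = 7.
Smallest ratio is 7 in the row of u3, so u3 leaves.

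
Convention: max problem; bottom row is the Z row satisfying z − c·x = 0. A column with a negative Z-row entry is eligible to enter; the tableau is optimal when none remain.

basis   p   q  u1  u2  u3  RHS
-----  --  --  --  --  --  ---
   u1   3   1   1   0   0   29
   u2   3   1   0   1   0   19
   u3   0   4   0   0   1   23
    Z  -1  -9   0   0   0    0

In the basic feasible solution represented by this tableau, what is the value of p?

p is not in the basis, so in the current basic feasible solution p = 0.

0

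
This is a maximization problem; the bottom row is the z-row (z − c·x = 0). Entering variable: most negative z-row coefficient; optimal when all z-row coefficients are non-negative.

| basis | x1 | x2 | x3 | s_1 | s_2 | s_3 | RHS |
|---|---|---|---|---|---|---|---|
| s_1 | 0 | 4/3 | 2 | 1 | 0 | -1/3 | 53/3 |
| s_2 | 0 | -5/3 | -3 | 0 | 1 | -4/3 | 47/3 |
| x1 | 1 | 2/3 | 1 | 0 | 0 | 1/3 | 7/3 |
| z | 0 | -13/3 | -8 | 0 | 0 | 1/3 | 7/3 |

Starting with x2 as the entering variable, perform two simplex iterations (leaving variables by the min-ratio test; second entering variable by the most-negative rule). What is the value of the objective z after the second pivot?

Ratio test on column x2 — row 1: (53/3)/(4/3) = 53/4; row 2: entry -5/3 ≤ 0; row 3: (7/3)/(2/3) = 7/2. Minimum is 7/2 at row 3 (x1 leaves); pivot element 2/3.
Pivot on row 3; the z-row RHS becomes 7/3 − (-13/3)·(7/2) = 35/2.
Next entering variable (most negative z-row entry -3/2): x3.
Ratio test on column x3 — row 1: entry 0 ≤ 0; row 2: entry -1/2 ≤ 0; row 3: (7/2)/(3/2) = 7/3. Minimum is 7/3 at row 3 (x2 leaves); pivot element 3/2.
After the second pivot the z-row RHS is 35/2 − (-3/2)·(7/3) = 21.

21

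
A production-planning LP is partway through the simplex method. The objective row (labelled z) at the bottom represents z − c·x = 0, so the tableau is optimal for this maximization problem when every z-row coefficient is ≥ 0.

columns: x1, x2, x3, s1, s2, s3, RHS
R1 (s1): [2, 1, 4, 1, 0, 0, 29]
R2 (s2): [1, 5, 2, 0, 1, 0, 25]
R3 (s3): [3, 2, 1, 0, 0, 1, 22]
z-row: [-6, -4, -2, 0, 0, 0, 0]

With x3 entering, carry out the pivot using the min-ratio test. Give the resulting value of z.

29/2

Ratio test on column x3 — row 1: 29/4 = 29/4; row 2: 25/2 = 25/2; row 3: 22/1 = 22. Minimum is 29/4 at row 1 (s1 leaves); pivot element 4.
Pivot on row 1; the z-row RHS becomes 0 − (-2)·(29/4) = 29/2.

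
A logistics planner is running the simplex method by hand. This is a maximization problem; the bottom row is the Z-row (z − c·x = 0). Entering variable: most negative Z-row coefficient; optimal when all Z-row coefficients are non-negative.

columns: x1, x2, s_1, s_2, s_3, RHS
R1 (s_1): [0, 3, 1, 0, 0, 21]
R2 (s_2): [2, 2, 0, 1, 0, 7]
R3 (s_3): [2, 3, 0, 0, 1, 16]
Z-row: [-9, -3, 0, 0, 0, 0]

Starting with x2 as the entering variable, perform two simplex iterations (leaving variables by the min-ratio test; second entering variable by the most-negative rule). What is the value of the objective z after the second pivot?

Ratio test on column x2 — row 1: 21/3 = 7; row 2: 7/2 = 7/2; row 3: 16/3 = 16/3. Minimum is 7/2 at row 2 (s_2 leaves); pivot element 2.
Pivot on row 2; the Z-row RHS becomes 0 − (-3)·(7/2) = 21/2.
Next entering variable (most negative Z-row entry -6): x1.
Ratio test on column x1 — row 1: entry -3 ≤ 0; row 2: (7/2)/1 = 7/2; row 3: entry -1 ≤ 0. Minimum is 7/2 at row 2 (x2 leaves); pivot element 1.
After the second pivot the Z-row RHS is 21/2 − (-6)·(7/2) = 63/2.

63/2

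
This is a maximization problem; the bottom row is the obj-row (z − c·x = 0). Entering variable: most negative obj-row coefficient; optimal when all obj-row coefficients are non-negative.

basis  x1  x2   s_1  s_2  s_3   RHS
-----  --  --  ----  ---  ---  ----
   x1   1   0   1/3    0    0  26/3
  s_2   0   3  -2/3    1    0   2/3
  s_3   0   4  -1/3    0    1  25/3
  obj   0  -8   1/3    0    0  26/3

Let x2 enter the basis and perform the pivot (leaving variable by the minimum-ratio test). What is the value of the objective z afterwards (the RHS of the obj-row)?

Ratio test on column x2 — row 1: entry 0 ≤ 0; row 2: (2/3)/3 = 2/9; row 3: (25/3)/4 = 25/12. Minimum is 2/9 at row 2 (s_2 leaves); pivot element 3.
Pivot on row 2; the obj-row RHS becomes 26/3 − (-8)·(2/9) = 94/9.

94/9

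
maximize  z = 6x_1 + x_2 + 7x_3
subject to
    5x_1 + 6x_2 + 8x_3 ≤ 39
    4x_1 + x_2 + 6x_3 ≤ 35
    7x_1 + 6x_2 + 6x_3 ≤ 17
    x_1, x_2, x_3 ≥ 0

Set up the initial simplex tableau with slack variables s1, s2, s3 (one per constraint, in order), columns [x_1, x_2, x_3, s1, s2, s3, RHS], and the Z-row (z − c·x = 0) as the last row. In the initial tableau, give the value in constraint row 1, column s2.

0

Slack s2 belongs to constraint 2; its column is the unit vector e_2, so the entry in row 1 is 0.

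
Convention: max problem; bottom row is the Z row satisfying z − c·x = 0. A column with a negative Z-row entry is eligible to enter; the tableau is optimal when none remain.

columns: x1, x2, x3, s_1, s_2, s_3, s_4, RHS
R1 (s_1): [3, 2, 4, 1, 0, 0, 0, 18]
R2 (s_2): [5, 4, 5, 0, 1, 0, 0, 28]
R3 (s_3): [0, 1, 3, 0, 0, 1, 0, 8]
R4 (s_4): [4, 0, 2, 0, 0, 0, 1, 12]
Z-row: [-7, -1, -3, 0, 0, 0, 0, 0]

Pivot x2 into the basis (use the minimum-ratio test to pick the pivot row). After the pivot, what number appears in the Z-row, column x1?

-23/4

Ratio test on column x2 — row 1: 18/2 = 9; row 2: 28/4 = 7; row 3: 8/1 = 8; row 4: entry 0 ≤ 0. Minimum is 7 at row 2 (s_2 leaves); pivot element 4.
Divide row 2 by 4; eliminate column x2 from the other rows.
Z-row update in column x1: -7 − (-1)·(5/4) = -23/4.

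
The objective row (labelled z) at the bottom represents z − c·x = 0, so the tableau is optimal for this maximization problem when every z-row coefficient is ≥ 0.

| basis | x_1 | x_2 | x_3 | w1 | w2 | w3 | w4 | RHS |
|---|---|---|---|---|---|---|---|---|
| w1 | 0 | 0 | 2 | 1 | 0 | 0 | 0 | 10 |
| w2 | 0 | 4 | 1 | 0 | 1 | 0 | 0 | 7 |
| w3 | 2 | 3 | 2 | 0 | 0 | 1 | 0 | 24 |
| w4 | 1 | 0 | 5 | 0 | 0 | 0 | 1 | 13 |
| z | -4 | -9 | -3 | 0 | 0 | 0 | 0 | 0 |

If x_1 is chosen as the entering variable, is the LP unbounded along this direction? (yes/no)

no

Column x_1 has positive entries in row(s) 3, 4, so the ratio test bounds it — not unbounded.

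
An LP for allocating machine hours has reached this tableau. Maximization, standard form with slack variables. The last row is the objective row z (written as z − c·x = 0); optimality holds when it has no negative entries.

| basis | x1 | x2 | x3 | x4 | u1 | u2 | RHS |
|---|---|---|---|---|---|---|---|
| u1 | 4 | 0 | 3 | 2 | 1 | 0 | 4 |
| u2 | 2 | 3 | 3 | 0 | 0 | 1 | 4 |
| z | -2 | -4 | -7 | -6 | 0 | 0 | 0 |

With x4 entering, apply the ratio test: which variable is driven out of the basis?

u1

Column x4 entries and ratios — u1: 4/2 = 2; u2: 0 ≤ 0, skip.
Smallest ratio is 2 in the row of u1, so u1 leaves.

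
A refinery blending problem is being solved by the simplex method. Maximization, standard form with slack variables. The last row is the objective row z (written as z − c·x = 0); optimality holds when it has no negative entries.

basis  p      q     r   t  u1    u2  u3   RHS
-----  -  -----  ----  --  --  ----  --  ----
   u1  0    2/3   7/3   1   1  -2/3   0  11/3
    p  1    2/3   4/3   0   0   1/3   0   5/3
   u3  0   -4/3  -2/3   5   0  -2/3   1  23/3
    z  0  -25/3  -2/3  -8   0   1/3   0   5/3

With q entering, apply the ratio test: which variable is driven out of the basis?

p

Column q entries and ratios — u1: (11/3)/(2/3) = 11/2; p: (5/3)/(2/3) = 5/2; u3: -4/3 ≤ 0, skip.
Smallest ratio is 5/2 in the row of p, so p leaves.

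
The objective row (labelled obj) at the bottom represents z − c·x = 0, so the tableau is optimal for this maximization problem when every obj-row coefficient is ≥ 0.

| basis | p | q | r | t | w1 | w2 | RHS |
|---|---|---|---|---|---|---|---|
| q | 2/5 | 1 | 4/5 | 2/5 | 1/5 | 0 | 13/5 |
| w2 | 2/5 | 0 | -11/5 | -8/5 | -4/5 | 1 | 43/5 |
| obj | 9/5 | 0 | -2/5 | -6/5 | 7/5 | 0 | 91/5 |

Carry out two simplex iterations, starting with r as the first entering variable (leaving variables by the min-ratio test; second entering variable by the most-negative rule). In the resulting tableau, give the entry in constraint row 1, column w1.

1/2

Ratio test on column r — row 1: (13/5)/(4/5) = 13/4; row 2: entry -11/5 ≤ 0. Minimum is 13/4 at row 1 (q leaves); pivot element 4/5.
Divide row 1 by 4/5; eliminate column r from the other rows.
Second iteration: most negative obj-row entry is -1 in column t, so t enters.
Ratio test on column t — row 1: (13/4)/(1/2) = 13/2; row 2: entry -1/2 ≤ 0. Minimum is 13/2 at row 1 (r leaves); pivot element 1/2.
Divide row 1 by 1/2; eliminate column t from the other rows.
After both pivots, the entry at constraint row 1, column w1 is 1/2.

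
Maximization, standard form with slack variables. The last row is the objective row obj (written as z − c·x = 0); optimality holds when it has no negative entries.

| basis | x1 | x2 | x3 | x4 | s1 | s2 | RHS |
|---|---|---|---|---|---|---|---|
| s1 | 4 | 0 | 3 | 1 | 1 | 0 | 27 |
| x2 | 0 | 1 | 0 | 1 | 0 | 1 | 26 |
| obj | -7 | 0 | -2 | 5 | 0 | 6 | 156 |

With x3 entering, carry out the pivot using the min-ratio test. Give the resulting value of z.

174

Ratio test on column x3 — row 1: 27/3 = 9; row 2: entry 0 ≤ 0. Minimum is 9 at row 1 (s1 leaves); pivot element 3.
Pivot on row 1; the obj-row RHS becomes 156 − (-2)·9 = 174.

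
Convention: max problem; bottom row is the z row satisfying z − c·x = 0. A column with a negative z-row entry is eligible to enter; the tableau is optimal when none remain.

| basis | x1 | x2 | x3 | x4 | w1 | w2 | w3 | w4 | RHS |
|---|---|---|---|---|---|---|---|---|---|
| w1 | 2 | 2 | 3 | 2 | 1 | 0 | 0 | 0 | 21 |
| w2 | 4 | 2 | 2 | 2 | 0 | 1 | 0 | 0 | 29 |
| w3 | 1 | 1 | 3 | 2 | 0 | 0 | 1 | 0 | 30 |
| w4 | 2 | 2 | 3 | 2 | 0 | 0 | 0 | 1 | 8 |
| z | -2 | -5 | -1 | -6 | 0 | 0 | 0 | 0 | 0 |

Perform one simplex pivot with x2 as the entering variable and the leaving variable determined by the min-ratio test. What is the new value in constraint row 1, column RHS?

Ratio test on column x2 — row 1: 21/2 = 21/2; row 2: 29/2 = 29/2; row 3: 30/1 = 30; row 4: 8/2 = 4. Minimum is 4 at row 4 (w4 leaves); pivot element 2.
Divide row 4 by 2; eliminate column x2 from the other rows.
Row 1 update in column RHS: 21 − 2·4 = 13.

13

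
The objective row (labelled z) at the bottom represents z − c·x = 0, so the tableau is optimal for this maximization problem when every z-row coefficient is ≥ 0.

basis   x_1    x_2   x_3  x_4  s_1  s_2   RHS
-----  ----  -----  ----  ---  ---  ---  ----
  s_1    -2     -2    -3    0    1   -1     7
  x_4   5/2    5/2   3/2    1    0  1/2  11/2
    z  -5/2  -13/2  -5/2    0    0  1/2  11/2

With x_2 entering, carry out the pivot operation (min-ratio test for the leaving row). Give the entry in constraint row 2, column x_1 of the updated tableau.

1

Ratio test on column x_2 — row 1: entry -2 ≤ 0; row 2: (11/2)/(5/2) = 11/5. Minimum is 11/5 at row 2 (x_4 leaves); pivot element 5/2.
Divide row 2 by 5/2; eliminate column x_2 from the other rows.
In the new row 2, the x_1 entry is the old entry divided by the pivot: (5/2)/(5/2) = 1.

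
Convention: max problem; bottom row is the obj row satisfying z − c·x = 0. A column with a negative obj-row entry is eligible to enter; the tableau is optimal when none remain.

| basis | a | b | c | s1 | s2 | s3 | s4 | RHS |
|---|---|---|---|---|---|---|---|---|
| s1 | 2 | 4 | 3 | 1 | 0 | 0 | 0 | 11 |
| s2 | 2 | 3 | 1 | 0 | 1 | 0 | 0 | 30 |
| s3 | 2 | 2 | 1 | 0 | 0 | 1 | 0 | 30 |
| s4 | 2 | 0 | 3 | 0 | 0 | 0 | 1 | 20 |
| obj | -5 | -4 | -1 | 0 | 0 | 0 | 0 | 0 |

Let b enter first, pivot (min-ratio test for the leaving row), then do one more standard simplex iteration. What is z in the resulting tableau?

55/2

Ratio test on column b — row 1: 11/4 = 11/4; row 2: 30/3 = 10; row 3: 30/2 = 15; row 4: entry 0 ≤ 0. Minimum is 11/4 at row 1 (s1 leaves); pivot element 4.
Pivot on row 1; the obj-row RHS becomes 0 − (-4)·(11/4) = 11.
Next entering variable (most negative obj-row entry -3): a.
Ratio test on column a — row 1: (11/4)/(1/2) = 11/2; row 2: (87/4)/(1/2) = 87/2; row 3: (49/2)/1 = 49/2; row 4: 20/2 = 10. Minimum is 11/2 at row 1 (b leaves); pivot element 1/2.
After the second pivot the obj-row RHS is 11 − (-3)·(11/2) = 55/2.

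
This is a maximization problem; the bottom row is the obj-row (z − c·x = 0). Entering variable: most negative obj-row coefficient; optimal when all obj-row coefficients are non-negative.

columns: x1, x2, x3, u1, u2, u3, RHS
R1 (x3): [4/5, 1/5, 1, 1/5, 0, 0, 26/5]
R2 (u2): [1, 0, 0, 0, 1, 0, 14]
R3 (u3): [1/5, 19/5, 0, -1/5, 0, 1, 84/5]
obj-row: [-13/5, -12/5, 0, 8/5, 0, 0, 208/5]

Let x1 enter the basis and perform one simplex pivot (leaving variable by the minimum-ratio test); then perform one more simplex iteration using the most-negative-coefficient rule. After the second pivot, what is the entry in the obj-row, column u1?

32/15

Ratio test on column x1 — row 1: (26/5)/(4/5) = 13/2; row 2: 14/1 = 14; row 3: (84/5)/(1/5) = 84. Minimum is 13/2 at row 1 (x3 leaves); pivot element 4/5.
Divide row 1 by 4/5; eliminate column x1 from the other rows.
Second iteration: most negative obj-row entry is -7/4 in column x2, so x2 enters.
Ratio test on column x2 — row 1: (13/2)/(1/4) = 26; row 2: entry -1/4 ≤ 0; row 3: (31/2)/(15/4) = 62/15. Minimum is 62/15 at row 3 (u3 leaves); pivot element 15/4.
Divide row 3 by 15/4; eliminate column x2 from the other rows.
After both pivots, the entry at the obj-row, column u1 is 32/15.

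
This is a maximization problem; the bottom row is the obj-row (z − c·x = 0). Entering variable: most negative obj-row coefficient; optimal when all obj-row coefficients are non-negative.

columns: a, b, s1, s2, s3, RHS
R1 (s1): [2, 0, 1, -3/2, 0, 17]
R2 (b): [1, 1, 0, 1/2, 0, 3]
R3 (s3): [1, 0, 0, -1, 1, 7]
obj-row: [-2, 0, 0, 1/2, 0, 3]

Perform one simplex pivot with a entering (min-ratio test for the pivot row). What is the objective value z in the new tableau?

9

Ratio test on column a — row 1: 17/2 = 17/2; row 2: 3/1 = 3; row 3: 7/1 = 7. Minimum is 3 at row 2 (b leaves); pivot element 1.
Pivot on row 2; the obj-row RHS becomes 3 − (-2)·3 = 9.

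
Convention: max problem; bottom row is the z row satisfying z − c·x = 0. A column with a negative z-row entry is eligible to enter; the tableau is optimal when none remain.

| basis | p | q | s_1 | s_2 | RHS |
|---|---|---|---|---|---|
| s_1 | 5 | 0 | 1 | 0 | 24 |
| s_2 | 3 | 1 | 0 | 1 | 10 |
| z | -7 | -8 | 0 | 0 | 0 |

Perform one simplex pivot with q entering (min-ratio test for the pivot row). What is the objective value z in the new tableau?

80

Ratio test on column q — row 1: entry 0 ≤ 0; row 2: 10/1 = 10. Minimum is 10 at row 2 (s_2 leaves); pivot element 1.
Pivot on row 2; the z-row RHS becomes 0 − (-8)·10 = 80.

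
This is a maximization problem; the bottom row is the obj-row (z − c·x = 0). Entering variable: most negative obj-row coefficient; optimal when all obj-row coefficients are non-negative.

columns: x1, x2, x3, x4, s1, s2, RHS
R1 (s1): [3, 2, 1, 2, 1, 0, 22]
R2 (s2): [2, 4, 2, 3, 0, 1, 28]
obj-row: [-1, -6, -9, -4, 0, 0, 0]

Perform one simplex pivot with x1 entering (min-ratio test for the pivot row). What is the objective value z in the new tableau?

22/3

Ratio test on column x1 — row 1: 22/3 = 22/3; row 2: 28/2 = 14. Minimum is 22/3 at row 1 (s1 leaves); pivot element 3.
Pivot on row 1; the obj-row RHS becomes 0 − (-1)·(22/3) = 22/3.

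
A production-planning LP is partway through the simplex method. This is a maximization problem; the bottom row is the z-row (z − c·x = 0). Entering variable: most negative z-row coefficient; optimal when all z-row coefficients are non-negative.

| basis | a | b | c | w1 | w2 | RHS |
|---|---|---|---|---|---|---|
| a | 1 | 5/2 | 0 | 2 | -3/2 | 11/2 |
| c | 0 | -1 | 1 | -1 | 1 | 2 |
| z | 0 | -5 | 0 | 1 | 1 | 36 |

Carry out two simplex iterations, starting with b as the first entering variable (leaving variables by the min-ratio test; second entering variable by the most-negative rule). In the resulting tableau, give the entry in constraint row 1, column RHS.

Ratio test on column b — row 1: (11/2)/(5/2) = 11/5; row 2: entry -1 ≤ 0. Minimum is 11/5 at row 1 (a leaves); pivot element 5/2.
Divide row 1 by 5/2; eliminate column b from the other rows.
Second iteration: most negative z-row entry is -2 in column w2, so w2 enters.
Ratio test on column w2 — row 1: entry -3/5 ≤ 0; row 2: (21/5)/(2/5) = 21/2. Minimum is 21/2 at row 2 (c leaves); pivot element 2/5.
Divide row 2 by 2/5; eliminate column w2 from the other rows.
After both pivots, the entry at constraint row 1, column RHS is 17/2.

17/2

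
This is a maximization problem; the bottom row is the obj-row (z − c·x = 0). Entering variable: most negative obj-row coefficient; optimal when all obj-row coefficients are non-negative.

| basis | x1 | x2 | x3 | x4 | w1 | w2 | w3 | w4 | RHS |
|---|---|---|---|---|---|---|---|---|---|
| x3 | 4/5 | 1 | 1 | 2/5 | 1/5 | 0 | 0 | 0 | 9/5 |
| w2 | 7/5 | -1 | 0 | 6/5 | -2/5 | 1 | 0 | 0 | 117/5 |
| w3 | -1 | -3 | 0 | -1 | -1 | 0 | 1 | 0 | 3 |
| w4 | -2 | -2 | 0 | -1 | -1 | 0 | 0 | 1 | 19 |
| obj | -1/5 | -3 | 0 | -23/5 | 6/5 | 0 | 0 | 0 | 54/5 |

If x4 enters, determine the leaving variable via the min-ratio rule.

Column x4 entries and ratios — x3: (9/5)/(2/5) = 9/2; w2: (117/5)/(6/5) = 39/2; w3: -1 ≤ 0, skip; w4: -1 ≤ 0, skip.
Smallest ratio is 9/2 in the row of x3, so x3 leaves.

x3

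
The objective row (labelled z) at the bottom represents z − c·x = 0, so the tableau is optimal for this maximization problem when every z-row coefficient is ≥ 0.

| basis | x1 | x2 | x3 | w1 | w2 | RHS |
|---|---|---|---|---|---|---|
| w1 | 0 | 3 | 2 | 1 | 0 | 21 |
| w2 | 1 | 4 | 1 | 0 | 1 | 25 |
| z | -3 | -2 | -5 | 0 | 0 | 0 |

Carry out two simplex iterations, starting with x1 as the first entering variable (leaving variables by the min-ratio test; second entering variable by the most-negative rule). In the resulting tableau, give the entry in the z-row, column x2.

13

Ratio test on column x1 — row 1: entry 0 ≤ 0; row 2: 25/1 = 25. Minimum is 25 at row 2 (w2 leaves); pivot element 1.
Divide row 2 by 1; eliminate column x1 from the other rows.
Second iteration: most negative z-row entry is -2 in column x3, so x3 enters.
Ratio test on column x3 — row 1: 21/2 = 21/2; row 2: 25/1 = 25. Minimum is 21/2 at row 1 (w1 leaves); pivot element 2.
Divide row 1 by 2; eliminate column x3 from the other rows.
After both pivots, the entry at the z-row, column x2 is 13.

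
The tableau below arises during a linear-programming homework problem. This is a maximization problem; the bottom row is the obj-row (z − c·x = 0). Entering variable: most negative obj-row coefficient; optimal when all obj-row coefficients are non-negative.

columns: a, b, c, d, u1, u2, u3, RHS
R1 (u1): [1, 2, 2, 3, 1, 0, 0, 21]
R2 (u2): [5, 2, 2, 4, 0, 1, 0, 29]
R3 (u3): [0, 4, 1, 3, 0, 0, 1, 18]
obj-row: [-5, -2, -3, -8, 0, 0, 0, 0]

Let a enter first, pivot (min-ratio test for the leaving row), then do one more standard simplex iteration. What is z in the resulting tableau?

53

Ratio test on column a — row 1: 21/1 = 21; row 2: 29/5 = 29/5; row 3: entry 0 ≤ 0. Minimum is 29/5 at row 2 (u2 leaves); pivot element 5.
Pivot on row 2; the obj-row RHS becomes 0 − (-5)·(29/5) = 29.
Next entering variable (most negative obj-row entry -4): d.
Ratio test on column d — row 1: (76/5)/(11/5) = 76/11; row 2: (29/5)/(4/5) = 29/4; row 3: 18/3 = 6. Minimum is 6 at row 3 (u3 leaves); pivot element 3.
After the second pivot the obj-row RHS is 29 − (-4)·6 = 53.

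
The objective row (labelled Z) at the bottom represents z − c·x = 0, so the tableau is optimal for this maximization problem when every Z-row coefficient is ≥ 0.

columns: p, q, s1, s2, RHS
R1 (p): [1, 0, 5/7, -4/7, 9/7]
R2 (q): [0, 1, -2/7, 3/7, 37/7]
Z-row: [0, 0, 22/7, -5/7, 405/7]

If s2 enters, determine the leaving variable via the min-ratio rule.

Column s2 entries and ratios — p: -4/7 ≤ 0, skip; q: (37/7)/(3/7) = 37/3.
Smallest ratio is 37/3 in the row of q, so q leaves.

q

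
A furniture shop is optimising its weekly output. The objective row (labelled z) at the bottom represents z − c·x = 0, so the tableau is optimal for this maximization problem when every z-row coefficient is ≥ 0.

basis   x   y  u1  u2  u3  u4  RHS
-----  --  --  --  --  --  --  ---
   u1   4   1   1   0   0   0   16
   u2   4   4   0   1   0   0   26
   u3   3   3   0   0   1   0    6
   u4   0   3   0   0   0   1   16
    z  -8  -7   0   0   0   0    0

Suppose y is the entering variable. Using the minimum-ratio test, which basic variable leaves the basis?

u3

Column y entries and ratios — u1: 16/1 = 16; u2: 26/4 = 13/2; u3: 6/3 = 2; u4: 16/3 = 16/3.
Smallest ratio is 2 in the row of u3, so u3 leaves.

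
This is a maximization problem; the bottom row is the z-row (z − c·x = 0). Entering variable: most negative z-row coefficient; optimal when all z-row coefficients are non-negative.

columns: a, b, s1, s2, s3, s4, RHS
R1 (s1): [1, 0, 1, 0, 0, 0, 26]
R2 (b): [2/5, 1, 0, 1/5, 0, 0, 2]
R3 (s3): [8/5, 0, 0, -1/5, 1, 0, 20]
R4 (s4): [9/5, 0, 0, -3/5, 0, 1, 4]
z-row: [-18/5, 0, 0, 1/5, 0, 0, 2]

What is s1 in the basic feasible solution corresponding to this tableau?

26

s1 is basic (row 1); its value is the RHS of that row, 26.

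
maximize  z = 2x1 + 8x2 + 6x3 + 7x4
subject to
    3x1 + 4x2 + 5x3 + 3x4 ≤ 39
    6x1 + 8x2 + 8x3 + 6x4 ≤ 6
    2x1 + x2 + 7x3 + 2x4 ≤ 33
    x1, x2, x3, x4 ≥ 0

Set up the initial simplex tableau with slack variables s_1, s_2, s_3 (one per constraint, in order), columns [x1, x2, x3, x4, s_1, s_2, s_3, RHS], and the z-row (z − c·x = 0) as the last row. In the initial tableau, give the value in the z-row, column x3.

-6

The z-row carries the negated objective coefficients: the x3 entry is -6.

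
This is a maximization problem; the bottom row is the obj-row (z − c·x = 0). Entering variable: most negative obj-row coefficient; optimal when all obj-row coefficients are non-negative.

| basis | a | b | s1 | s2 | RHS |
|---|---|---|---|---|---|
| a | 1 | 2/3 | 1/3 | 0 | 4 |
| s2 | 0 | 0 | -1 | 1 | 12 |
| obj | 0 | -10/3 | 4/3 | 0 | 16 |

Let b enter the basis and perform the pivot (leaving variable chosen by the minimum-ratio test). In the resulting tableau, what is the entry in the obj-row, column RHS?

Ratio test on column b — row 1: 4/(2/3) = 6; row 2: entry 0 ≤ 0. Minimum is 6 at row 1 (a leaves); pivot element 2/3.
Divide row 1 by 2/3; eliminate column b from the other rows.
obj-row update in column RHS: 16 − (-10/3)·6 = 36.

36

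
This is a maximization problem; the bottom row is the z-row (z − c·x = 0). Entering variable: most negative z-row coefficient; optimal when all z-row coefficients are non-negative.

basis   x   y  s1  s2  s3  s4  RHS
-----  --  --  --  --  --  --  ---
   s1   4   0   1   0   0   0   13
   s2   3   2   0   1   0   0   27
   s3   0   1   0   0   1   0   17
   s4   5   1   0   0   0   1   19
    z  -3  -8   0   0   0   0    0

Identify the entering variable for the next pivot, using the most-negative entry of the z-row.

y

Negative z-row entries: x: -3, y: -8.
The most negative is -8 in column y, so y enters.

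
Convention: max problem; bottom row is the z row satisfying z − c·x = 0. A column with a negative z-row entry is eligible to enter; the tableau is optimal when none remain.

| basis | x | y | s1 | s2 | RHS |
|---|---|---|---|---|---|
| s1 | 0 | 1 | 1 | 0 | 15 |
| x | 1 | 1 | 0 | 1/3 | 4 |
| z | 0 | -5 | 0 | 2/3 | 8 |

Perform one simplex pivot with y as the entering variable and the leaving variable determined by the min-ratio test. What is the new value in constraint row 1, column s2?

Ratio test on column y — row 1: 15/1 = 15; row 2: 4/1 = 4. Minimum is 4 at row 2 (x leaves); pivot element 1.
Divide row 2 by 1; eliminate column y from the other rows.
Row 1 update in column s2: 0 − 1·(1/3) = -1/3.

-1/3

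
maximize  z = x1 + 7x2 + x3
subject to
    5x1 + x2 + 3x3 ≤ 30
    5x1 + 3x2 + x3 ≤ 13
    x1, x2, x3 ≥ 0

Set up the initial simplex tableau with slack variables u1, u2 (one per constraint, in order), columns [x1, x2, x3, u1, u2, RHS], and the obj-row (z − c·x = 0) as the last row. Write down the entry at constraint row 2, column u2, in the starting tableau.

1

Slack u2 belongs to constraint 2; its column is the unit vector e_2, so the entry in row 2 is 1.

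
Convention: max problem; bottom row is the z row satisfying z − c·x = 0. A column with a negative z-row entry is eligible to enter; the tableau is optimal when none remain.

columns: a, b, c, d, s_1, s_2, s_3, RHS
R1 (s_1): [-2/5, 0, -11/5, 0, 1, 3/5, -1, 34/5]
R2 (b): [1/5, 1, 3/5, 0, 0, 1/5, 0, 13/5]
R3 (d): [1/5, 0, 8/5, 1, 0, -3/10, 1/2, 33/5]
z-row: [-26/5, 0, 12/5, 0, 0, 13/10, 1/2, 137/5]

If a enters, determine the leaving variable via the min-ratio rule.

b

Column a entries and ratios — s_1: -2/5 ≤ 0, skip; b: (13/5)/(1/5) = 13; d: (33/5)/(1/5) = 33.
Smallest ratio is 13 in the row of b, so b leaves.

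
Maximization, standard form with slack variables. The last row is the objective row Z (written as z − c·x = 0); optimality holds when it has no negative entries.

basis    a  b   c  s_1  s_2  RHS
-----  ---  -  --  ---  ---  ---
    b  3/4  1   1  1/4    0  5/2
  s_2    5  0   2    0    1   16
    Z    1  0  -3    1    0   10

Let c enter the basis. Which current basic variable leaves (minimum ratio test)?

b

Column c entries and ratios — b: (5/2)/1 = 5/2; s_2: 16/2 = 8.
Smallest ratio is 5/2 in the row of b, so b leaves.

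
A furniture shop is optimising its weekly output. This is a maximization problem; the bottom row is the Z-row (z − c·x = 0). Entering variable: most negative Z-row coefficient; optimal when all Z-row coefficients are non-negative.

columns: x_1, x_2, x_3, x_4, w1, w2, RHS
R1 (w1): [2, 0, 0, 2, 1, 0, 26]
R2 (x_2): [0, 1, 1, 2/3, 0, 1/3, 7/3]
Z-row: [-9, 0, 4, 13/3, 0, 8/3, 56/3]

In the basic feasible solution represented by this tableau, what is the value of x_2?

7/3

x_2 is basic (row 2); its value is the RHS of that row, 7/3.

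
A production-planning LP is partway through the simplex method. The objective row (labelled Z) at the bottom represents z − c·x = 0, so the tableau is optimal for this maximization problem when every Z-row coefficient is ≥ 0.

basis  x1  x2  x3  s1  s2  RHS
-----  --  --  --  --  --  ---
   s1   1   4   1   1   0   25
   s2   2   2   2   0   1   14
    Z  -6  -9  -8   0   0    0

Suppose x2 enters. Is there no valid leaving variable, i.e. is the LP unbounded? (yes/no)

Column x2 has positive entries in row(s) 1, 2, so the ratio test bounds it — not unbounded.

no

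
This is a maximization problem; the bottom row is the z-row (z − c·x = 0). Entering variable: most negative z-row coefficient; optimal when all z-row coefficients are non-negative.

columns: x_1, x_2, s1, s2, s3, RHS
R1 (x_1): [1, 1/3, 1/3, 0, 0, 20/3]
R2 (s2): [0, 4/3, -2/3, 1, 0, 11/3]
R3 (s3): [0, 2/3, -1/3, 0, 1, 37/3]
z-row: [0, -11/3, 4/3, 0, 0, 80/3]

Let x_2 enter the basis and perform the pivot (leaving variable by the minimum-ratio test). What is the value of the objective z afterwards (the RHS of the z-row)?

147/4

Ratio test on column x_2 — row 1: (20/3)/(1/3) = 20; row 2: (11/3)/(4/3) = 11/4; row 3: (37/3)/(2/3) = 37/2. Minimum is 11/4 at row 2 (s2 leaves); pivot element 4/3.
Pivot on row 2; the z-row RHS becomes 80/3 − (-11/3)·(11/4) = 147/4.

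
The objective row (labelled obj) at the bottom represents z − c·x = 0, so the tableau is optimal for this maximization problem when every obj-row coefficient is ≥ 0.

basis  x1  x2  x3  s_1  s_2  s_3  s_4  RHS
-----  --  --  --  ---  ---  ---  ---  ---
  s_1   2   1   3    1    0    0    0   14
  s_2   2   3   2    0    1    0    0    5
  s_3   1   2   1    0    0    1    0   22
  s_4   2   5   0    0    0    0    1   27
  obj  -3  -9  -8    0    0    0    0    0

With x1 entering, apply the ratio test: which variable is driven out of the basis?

s_2

Column x1 entries and ratios — s_1: 14/2 = 7; s_2: 5/2 = 5/2; s_3: 22/1 = 22; s_4: 27/2 = 27/2.
Smallest ratio is 5/2 in the row of s_2, so s_2 leaves.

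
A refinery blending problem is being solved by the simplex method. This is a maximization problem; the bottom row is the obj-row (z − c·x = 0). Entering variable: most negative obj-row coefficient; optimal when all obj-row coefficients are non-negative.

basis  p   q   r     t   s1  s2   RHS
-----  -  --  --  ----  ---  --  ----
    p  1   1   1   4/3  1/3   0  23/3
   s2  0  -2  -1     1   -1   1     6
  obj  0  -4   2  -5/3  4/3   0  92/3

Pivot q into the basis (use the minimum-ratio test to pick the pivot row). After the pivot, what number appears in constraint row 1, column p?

Ratio test on column q — row 1: (23/3)/1 = 23/3; row 2: entry -2 ≤ 0. Minimum is 23/3 at row 1 (p leaves); pivot element 1.
Divide row 1 by 1; eliminate column q from the other rows.
In the new row 1, the p entry is the old entry divided by the pivot: 1/1 = 1.

1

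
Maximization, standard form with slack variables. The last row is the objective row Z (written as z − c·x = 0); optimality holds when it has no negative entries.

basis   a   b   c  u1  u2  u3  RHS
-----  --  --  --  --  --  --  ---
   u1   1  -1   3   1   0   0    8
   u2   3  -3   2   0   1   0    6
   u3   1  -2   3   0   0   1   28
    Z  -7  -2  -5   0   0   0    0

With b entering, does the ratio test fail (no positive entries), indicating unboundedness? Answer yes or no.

yes

Every constraint-row entry in column b is ≤ 0, so increasing b is unbounded.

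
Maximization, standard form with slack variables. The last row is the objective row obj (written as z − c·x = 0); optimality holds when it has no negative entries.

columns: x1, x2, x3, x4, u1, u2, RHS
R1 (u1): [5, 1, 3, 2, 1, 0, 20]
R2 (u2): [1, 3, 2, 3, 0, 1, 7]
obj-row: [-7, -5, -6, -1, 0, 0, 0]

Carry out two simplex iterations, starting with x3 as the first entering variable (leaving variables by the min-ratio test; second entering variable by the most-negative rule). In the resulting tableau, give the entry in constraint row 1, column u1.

2/7

Ratio test on column x3 — row 1: 20/3 = 20/3; row 2: 7/2 = 7/2. Minimum is 7/2 at row 2 (u2 leaves); pivot element 2.
Divide row 2 by 2; eliminate column x3 from the other rows.
Second iteration: most negative obj-row entry is -4 in column x1, so x1 enters.
Ratio test on column x1 — row 1: (19/2)/(7/2) = 19/7; row 2: (7/2)/(1/2) = 7. Minimum is 19/7 at row 1 (u1 leaves); pivot element 7/2.
Divide row 1 by 7/2; eliminate column x1 from the other rows.
After both pivots, the entry at constraint row 1, column u1 is 2/7.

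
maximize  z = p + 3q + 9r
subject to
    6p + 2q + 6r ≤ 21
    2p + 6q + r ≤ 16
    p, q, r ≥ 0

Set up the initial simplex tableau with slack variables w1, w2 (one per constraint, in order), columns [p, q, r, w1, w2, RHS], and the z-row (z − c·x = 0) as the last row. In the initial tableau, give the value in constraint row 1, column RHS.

The RHS of constraint 1 is b_1 = 21.

21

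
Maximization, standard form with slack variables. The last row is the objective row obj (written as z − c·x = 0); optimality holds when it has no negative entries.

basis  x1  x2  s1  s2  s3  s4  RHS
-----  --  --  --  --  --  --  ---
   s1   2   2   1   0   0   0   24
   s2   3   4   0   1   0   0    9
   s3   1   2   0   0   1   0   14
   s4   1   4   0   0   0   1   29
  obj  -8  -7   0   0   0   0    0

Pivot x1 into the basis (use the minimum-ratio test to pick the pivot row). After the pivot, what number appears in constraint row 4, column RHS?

26

Ratio test on column x1 — row 1: 24/2 = 12; row 2: 9/3 = 3; row 3: 14/1 = 14; row 4: 29/1 = 29. Minimum is 3 at row 2 (s2 leaves); pivot element 3.
Divide row 2 by 3; eliminate column x1 from the other rows.
Row 4 update in column RHS: 29 − 1·3 = 26.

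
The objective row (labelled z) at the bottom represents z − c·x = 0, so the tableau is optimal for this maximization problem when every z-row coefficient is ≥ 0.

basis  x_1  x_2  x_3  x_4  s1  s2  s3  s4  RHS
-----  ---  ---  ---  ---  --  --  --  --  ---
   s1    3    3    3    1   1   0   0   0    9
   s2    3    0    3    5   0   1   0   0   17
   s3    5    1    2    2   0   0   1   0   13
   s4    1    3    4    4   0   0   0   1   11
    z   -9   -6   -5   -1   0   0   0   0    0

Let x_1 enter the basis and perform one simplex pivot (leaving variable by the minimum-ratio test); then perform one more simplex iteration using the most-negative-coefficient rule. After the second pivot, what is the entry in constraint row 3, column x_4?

5/12

Ratio test on column x_1 — row 1: 9/3 = 3; row 2: 17/3 = 17/3; row 3: 13/5 = 13/5; row 4: 11/1 = 11. Minimum is 13/5 at row 3 (s3 leaves); pivot element 5.
Divide row 3 by 5; eliminate column x_1 from the other rows.
Second iteration: most negative z-row entry is -21/5 in column x_2, so x_2 enters.
Ratio test on column x_2 — row 1: (6/5)/(12/5) = 1/2; row 2: entry -3/5 ≤ 0; row 3: (13/5)/(1/5) = 13; row 4: (42/5)/(14/5) = 3. Minimum is 1/2 at row 1 (s1 leaves); pivot element 12/5.
Divide row 1 by 12/5; eliminate column x_2 from the other rows.
After both pivots, the entry at constraint row 3, column x_4 is 5/12.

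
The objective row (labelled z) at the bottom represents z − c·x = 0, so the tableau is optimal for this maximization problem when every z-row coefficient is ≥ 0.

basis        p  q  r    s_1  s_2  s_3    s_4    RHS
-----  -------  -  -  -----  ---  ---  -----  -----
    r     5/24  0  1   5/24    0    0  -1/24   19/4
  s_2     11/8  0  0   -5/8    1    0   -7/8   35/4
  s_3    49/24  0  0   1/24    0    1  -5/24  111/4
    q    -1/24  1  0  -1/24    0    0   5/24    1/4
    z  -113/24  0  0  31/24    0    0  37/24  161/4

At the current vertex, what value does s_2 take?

s_2 is basic (row 2); its value is the RHS of that row, 35/4.

35/4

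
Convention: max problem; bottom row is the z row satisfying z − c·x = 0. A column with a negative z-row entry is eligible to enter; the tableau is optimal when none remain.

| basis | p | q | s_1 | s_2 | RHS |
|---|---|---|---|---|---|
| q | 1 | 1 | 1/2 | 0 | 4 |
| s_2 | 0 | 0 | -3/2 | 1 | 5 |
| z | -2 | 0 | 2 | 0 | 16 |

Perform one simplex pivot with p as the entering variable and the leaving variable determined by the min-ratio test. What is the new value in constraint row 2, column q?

Ratio test on column p — row 1: 4/1 = 4; row 2: entry 0 ≤ 0. Minimum is 4 at row 1 (q leaves); pivot element 1.
Divide row 1 by 1; eliminate column p from the other rows.
Row 2 update in column q: 0 − 0·1 = 0.

0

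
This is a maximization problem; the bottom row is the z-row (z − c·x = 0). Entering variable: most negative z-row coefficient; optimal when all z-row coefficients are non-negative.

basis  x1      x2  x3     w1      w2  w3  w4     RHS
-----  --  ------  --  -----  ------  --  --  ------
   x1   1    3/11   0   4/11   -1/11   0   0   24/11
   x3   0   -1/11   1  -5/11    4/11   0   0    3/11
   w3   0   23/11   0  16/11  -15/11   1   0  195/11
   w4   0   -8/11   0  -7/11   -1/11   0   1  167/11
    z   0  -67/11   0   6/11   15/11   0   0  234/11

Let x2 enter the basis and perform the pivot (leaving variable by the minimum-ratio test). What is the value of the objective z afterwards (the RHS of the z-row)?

70

Ratio test on column x2 — row 1: (24/11)/(3/11) = 8; row 2: entry -1/11 ≤ 0; row 3: (195/11)/(23/11) = 195/23; row 4: entry -8/11 ≤ 0. Minimum is 8 at row 1 (x1 leaves); pivot element 3/11.
Pivot on row 1; the z-row RHS becomes 234/11 − (-67/11)·8 = 70.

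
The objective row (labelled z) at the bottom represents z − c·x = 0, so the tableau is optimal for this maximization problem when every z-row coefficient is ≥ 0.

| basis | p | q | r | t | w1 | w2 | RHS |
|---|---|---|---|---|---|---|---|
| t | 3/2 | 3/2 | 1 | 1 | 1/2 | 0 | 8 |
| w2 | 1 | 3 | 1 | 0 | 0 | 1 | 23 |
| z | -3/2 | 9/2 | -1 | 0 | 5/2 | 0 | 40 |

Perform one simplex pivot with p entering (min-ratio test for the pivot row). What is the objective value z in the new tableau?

Ratio test on column p — row 1: 8/(3/2) = 16/3; row 2: 23/1 = 23. Minimum is 16/3 at row 1 (t leaves); pivot element 3/2.
Pivot on row 1; the z-row RHS becomes 40 − (-3/2)·(16/3) = 48.

48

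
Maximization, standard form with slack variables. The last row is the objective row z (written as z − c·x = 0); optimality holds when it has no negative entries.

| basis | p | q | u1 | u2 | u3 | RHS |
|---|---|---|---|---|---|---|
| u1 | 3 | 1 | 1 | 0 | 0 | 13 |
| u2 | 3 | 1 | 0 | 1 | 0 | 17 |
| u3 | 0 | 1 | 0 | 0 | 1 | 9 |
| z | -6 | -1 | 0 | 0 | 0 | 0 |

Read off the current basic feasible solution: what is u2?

17

u2 is basic (row 2); its value is the RHS of that row, 17.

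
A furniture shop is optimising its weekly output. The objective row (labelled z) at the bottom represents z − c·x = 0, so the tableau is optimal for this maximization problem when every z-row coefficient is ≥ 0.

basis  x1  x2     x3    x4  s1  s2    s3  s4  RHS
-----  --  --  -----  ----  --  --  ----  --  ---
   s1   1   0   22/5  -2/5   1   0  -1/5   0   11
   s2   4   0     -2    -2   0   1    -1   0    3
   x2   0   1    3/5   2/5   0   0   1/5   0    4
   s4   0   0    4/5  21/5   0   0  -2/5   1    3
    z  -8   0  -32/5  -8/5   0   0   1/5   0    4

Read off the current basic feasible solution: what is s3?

s3 is not in the basis, so in the current basic feasible solution s3 = 0.

0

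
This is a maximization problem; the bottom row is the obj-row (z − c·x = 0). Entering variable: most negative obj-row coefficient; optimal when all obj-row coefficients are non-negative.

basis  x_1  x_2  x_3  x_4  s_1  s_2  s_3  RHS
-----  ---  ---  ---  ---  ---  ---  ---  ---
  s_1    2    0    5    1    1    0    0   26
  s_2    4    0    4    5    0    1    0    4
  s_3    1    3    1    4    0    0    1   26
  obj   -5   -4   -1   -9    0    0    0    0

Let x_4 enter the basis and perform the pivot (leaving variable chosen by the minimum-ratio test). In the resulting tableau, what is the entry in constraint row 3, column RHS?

114/5

Ratio test on column x_4 — row 1: 26/1 = 26; row 2: 4/5 = 4/5; row 3: 26/4 = 13/2. Minimum is 4/5 at row 2 (s_2 leaves); pivot element 5.
Divide row 2 by 5; eliminate column x_4 from the other rows.
Row 3 update in column RHS: 26 − 4·(4/5) = 114/5.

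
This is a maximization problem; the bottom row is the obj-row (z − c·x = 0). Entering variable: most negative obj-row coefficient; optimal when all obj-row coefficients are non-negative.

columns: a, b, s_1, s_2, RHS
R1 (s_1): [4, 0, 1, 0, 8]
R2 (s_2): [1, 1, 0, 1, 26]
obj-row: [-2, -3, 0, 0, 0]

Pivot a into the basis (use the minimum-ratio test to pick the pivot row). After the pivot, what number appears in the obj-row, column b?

-3

Ratio test on column a — row 1: 8/4 = 2; row 2: 26/1 = 26. Minimum is 2 at row 1 (s_1 leaves); pivot element 4.
Divide row 1 by 4; eliminate column a from the other rows.
obj-row update in column b: -3 − (-2)·0 = -3.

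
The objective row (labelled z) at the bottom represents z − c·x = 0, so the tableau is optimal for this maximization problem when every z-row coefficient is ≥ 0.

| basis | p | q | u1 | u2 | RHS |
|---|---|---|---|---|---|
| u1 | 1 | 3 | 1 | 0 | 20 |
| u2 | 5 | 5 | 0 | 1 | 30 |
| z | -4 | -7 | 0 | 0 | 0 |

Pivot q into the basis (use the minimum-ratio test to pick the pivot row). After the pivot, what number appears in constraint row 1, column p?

-2

Ratio test on column q — row 1: 20/3 = 20/3; row 2: 30/5 = 6. Minimum is 6 at row 2 (u2 leaves); pivot element 5.
Divide row 2 by 5; eliminate column q from the other rows.
Row 1 update in column p: 1 − 3·1 = -2.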